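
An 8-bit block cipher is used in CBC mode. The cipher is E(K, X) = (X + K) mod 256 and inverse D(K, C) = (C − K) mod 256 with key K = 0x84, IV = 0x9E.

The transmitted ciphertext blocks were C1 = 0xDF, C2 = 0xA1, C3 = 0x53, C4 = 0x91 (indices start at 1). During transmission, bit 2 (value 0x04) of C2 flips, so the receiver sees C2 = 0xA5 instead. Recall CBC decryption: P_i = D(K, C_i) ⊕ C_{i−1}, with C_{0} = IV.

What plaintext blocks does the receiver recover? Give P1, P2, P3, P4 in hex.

P1 = 0xC5, P2 = 0xFE, P3 = 0x6A, P4 = 0x5E

Only C2 changed, to 0xA5. In CBC, a change in C_i garbles P_i and flips the same bit in P_{i+1}. Decrypting the received ciphertext:
P1: D(K, 0xDF) = 0x5B; 0x5B ⊕ 0x9E = 0xC5.
P2: D(K, 0xA5) = 0x21; 0x21 ⊕ 0xDF = 0xFE.
P3: D(K, 0x53) = 0xCF; 0xCF ⊕ 0xA5 = 0x6A.
P4: D(K, 0x91) = 0x0D; 0x0D ⊕ 0x53 = 0x5E.
Blocks that differ from the original plaintext: P2, P3.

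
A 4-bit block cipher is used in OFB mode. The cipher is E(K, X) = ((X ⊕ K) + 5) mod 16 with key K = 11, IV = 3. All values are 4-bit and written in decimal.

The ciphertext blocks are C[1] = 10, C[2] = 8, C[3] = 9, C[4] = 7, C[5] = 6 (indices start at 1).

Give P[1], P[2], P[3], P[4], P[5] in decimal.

P[1] = 7, P[2] = 3, P[3] = 12, P[4] = 4, P[5] = 11

OFB decryption: S_i = E(K, S_{i−1}) with S_{0} = IV; P_i = C_i ⊕ S_i.
P[1]: S = E(K, 3) = 13; 10 ⊕ 13 = 7.
P[2]: S = E(K, 13) = 11; 8 ⊕ 11 = 3.
P[3]: S = E(K, 11) = 5; 9 ⊕ 5 = 12.
P[4]: S = E(K, 5) = 3; 7 ⊕ 3 = 4.
P[5]: S = E(K, 3) = 13; 6 ⊕ 13 = 11.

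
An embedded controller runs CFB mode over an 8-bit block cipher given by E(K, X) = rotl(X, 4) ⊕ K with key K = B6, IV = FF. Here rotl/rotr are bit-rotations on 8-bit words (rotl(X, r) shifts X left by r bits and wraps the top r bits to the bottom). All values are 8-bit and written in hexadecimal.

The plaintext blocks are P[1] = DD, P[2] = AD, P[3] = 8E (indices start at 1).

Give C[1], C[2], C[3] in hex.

C[1] = 94, C[2] = 52, C[3] = 1D

CFB encryption: C_i = P_i ⊕ E(K, C_{i−1}), with C_{0} = IV.
C[1]: E(K, FF) = 49; DD ⊕ 49 = 94.
C[2]: E(K, 94) = FF; AD ⊕ FF = 52.
C[3]: E(K, 52) = 93; 8E ⊕ 93 = 1D.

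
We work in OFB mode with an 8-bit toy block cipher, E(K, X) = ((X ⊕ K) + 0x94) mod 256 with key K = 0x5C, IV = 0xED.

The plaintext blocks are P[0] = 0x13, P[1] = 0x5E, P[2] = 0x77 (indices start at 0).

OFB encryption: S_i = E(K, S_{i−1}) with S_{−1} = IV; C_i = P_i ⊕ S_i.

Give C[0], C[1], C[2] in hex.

C[0] = 0x56, C[1] = 0xF3, C[2] = 0xF2

C[0]: S = E(K, 0xED) = 0x45; 0x13 ⊕ 0x45 = 0x56.
C[1]: S = E(K, 0x45) = 0xAD; 0x5E ⊕ 0xAD = 0xF3.
C[2]: S = E(K, 0xAD) = 0x85; 0x77 ⊕ 0x85 = 0xF2.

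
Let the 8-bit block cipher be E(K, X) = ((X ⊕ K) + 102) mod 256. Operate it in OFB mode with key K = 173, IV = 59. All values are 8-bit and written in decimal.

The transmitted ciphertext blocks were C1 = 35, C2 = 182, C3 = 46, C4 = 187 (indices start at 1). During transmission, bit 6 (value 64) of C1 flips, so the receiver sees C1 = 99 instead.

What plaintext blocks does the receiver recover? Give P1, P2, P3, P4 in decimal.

OFB decryption: S_i = E(K, S_{i−1}) with S_{0} = IV; P_i = C_i ⊕ S_i.
Only C1 changed, to 99. In OFB, a change in C_i flips the same bit in P_i only; the keystream is unaffected. Decrypting the received ciphertext:
P1: S = E(K, 59) = 252; 99 ⊕ 252 = 159.
P2: S = E(K, 252) = 183; 182 ⊕ 183 = 1.
P3: S = E(K, 183) = 128; 46 ⊕ 128 = 174.
P4: S = E(K, 128) = 147; 187 ⊕ 147 = 40.
Blocks that differ from the original plaintext: P1.

P1 = 159, P2 = 1, P3 = 174, P4 = 40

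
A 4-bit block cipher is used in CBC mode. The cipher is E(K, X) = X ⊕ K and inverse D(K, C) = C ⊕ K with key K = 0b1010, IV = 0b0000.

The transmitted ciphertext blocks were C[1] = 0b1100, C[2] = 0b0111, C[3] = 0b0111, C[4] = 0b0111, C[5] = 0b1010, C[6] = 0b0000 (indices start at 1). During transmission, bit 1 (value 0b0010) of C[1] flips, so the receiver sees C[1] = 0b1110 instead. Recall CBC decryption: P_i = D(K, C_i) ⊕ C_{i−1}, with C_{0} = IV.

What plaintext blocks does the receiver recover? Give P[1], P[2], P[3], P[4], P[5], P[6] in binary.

Only C[1] changed, to 0b1110. In CBC, a change in C_i garbles P_i and flips the same bit in P_{i+1}. Decrypting the received ciphertext:
P[1]: D(K, 0b1110) = 0b0100; 0b0100 ⊕ 0b0000 = 0b0100.
P[2]: D(K, 0b0111) = 0b1101; 0b1101 ⊕ 0b1110 = 0b0011.
P[3]: D(K, 0b0111) = 0b1101; 0b1101 ⊕ 0b0111 = 0b1010.
P[4]: D(K, 0b0111) = 0b1101; 0b1101 ⊕ 0b0111 = 0b1010.
P[5]: D(K, 0b1010) = 0b0000; 0b0000 ⊕ 0b0111 = 0b0111.
P[6]: D(K, 0b0000) = 0b1010; 0b1010 ⊕ 0b1010 = 0b0000.
Blocks that differ from the original plaintext: P[1], P[2].

P[1] = 0b0100, P[2] = 0b0011, P[3] = 0b1010, P[4] = 0b1010, P[5] = 0b0111, P[6] = 0b0000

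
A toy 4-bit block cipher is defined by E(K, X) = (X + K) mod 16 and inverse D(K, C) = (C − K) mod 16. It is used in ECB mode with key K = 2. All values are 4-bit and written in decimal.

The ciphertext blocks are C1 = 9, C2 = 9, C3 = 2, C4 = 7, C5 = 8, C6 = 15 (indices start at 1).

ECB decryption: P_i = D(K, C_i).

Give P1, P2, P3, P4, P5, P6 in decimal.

P1: D(K, 9) = 7.
P2: D(K, 9) = 7.
P3: D(K, 2) = 0.
P4: D(K, 7) = 5.
P5: D(K, 8) = 6.
P6: D(K, 15) = 13.

P1 = 7, P2 = 7, P3 = 0, P4 = 5, P5 = 6, P6 = 13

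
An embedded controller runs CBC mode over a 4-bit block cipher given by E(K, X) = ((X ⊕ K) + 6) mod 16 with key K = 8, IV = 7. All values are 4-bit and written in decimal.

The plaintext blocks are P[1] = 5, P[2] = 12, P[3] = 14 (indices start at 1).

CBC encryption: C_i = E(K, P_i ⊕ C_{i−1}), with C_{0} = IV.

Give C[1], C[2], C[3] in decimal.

C[1] = 0, C[2] = 10, C[3] = 2

C[1]: P[1] ⊕ 7 = 2; E(K, 2) = 0.
C[2]: P[2] ⊕ 0 = 12; E(K, 12) = 10.
C[3]: P[3] ⊕ 10 = 4; E(K, 4) = 2.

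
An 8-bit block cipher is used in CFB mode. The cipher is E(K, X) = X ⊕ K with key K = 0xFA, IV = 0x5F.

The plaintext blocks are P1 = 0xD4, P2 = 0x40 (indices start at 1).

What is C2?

C2 = 0xCB

CFB encryption: C_i = P_i ⊕ E(K, C_{i−1}), with C_{0} = IV.
C1: E(K, 0x5F) = 0xA5; 0xD4 ⊕ 0xA5 = 0x71.
C2: E(K, 0x71) = 0x8B; 0x40 ⊕ 0x8B = 0xCB.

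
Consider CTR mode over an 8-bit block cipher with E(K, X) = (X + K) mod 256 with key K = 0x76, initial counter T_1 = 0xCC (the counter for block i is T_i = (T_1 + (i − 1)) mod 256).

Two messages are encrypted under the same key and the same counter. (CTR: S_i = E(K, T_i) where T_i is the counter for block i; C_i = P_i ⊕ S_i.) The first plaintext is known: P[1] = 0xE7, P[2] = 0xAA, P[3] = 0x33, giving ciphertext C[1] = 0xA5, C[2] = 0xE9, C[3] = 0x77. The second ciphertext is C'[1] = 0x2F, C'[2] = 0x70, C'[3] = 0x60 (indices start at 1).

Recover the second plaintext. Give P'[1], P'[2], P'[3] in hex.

P'[1] = 0x6D, P'[2] = 0x33, P'[3] = 0x24

In CTR with a reused counter, both messages share the same keystream S_i, so C_i ⊕ C'_i = P_i ⊕ P'_i and thus P'_i = P_i ⊕ C_i ⊕ C'_i.
P'[1]: 0xE7 ⊕ 0xA5 ⊕ 0x2F = 0x6D.
P'[2]: 0xAA ⊕ 0xE9 ⊕ 0x70 = 0x33.
P'[3]: 0x33 ⊕ 0x77 ⊕ 0x60 = 0x24.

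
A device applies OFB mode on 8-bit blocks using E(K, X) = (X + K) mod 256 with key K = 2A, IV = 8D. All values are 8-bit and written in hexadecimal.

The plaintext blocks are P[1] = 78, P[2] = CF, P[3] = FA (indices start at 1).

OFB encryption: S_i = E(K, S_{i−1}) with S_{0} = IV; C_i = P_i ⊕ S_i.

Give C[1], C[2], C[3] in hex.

C[1] = CF, C[2] = 2E, C[3] = F1

C[1]: S = E(K, 8D) = B7; 78 ⊕ B7 = CF.
C[2]: S = E(K, B7) = E1; CF ⊕ E1 = 2E.
C[3]: S = E(K, E1) = 0B; FA ⊕ 0B = F1.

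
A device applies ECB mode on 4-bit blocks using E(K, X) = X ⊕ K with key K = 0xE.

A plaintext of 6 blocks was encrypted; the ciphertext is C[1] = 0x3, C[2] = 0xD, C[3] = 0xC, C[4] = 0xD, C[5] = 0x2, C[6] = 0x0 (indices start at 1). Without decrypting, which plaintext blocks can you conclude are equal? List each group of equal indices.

ECB encrypts each block independently with the same key, so equal ciphertext blocks imply equal plaintext blocks.
C[2] = C[4] = 0xD, so P[2] = P[4].

P[2] = P[4]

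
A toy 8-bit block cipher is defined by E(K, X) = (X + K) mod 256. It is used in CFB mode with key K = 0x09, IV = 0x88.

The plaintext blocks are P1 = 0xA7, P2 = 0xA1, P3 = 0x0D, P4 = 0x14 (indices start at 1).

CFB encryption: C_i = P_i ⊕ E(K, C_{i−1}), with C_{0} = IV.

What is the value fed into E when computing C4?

0xAA

C1: E(K, 0x88) = 0x91; 0xA7 ⊕ 0x91 = 0x36.
C2: E(K, 0x36) = 0x3F; 0xA1 ⊕ 0x3F = 0x9E.
C3: E(K, 0x9E) = 0xA7; 0x0D ⊕ 0xA7 = 0xAA.
C4: E(K, 0xAA) = 0xB3; 0x14 ⊕ 0xB3 = 0xA7.
So the input to E for block 4 is 0xAA.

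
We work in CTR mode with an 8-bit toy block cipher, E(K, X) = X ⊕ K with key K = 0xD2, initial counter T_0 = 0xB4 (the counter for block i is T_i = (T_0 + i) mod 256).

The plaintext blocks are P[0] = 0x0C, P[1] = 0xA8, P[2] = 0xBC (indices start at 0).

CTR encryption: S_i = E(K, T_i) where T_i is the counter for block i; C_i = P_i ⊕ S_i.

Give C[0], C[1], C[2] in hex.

C[0]: T = 0xB4, S = E(K, T) = 0x66; 0x0C ⊕ 0x66 = 0x6A.
C[1]: T = 0xB5, S = E(K, T) = 0x67; 0xA8 ⊕ 0x67 = 0xCF.
C[2]: T = 0xB6, S = E(K, T) = 0x64; 0xBC ⊕ 0x64 = 0xD8.

C[0] = 0x6A, C[1] = 0xCF, C[2] = 0xD8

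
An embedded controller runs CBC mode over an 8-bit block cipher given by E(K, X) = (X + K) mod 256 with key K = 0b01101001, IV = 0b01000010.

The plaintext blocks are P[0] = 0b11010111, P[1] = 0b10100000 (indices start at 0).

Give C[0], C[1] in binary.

C[0] = 0b11111110, C[1] = 0b11000111

CBC encryption: C_i = E(K, P_i ⊕ C_{i−1}), with C_{−1} = IV.
C[0]: P[0] ⊕ 0b01000010 = 0b10010101; E(K, 0b10010101) = 0b11111110.
C[1]: P[1] ⊕ 0b11111110 = 0b01011110; E(K, 0b01011110) = 0b11000111.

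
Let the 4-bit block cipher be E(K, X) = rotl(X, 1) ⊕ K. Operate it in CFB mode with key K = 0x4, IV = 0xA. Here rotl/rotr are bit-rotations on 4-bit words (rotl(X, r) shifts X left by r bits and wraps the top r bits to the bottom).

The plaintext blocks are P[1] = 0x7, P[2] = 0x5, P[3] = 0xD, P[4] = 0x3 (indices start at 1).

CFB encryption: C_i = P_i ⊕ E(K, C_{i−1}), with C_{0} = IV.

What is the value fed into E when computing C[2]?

C[1]: E(K, 0xA) = 0x1; 0x7 ⊕ 0x1 = 0x6.
C[2]: E(K, 0x6) = 0x8; 0x5 ⊕ 0x8 = 0xD.
So the input to E for block [2] is 0x6.

0x6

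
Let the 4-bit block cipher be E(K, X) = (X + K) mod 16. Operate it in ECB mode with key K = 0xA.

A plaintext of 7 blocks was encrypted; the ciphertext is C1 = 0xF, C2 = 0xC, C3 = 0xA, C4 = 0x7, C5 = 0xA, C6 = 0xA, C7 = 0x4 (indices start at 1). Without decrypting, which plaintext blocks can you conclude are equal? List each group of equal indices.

ECB encrypts each block independently with the same key, so equal ciphertext blocks imply equal plaintext blocks.
C3 = C5 = C6 = 0xA, so P3 = P5 = P6.

P3 = P5 = P6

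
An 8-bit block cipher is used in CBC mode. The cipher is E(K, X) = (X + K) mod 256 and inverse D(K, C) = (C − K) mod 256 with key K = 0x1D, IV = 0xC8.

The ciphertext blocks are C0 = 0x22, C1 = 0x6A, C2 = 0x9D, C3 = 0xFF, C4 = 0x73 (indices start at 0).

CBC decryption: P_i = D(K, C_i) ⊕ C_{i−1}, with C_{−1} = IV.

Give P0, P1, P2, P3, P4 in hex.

P0: D(K, 0x22) = 0x05; 0x05 ⊕ 0xC8 = 0xCD.
P1: D(K, 0x6A) = 0x4D; 0x4D ⊕ 0x22 = 0x6F.
P2: D(K, 0x9D) = 0x80; 0x80 ⊕ 0x6A = 0xEA.
P3: D(K, 0xFF) = 0xE2; 0xE2 ⊕ 0x9D = 0x7F.
P4: D(K, 0x73) = 0x56; 0x56 ⊕ 0xFF = 0xA9.

P0 = 0xCD, P1 = 0x6F, P2 = 0xEA, P3 = 0x7F, P4 = 0xA9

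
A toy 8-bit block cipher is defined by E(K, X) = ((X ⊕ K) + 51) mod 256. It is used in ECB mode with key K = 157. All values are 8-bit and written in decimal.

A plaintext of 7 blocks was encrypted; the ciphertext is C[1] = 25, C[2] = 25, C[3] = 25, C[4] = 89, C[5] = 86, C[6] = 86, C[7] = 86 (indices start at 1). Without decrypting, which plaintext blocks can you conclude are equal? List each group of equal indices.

P[1] = P[2] = P[3]; P[5] = P[6] = P[7]

ECB encrypts each block independently with the same key, so equal ciphertext blocks imply equal plaintext blocks.
C[1] = C[2] = C[3] = 25, so P[1] = P[2] = P[3].
C[5] = C[6] = C[7] = 86, so P[5] = P[6] = P[7].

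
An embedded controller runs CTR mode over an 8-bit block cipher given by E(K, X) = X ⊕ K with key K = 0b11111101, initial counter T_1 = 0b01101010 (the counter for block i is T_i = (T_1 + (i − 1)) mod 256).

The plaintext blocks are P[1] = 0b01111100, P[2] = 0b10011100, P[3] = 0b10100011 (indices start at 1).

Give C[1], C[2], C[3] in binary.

CTR encryption: S_i = E(K, T_i) where T_i is the counter for block i; C_i = P_i ⊕ S_i.
C[1]: T = 0b01101010, S = E(K, T) = 0b10010111; 0b01111100 ⊕ 0b10010111 = 0b11101011.
C[2]: T = 0b01101011, S = E(K, T) = 0b10010110; 0b10011100 ⊕ 0b10010110 = 0b00001010.
C[3]: T = 0b01101100, S = E(K, T) = 0b10010001; 0b10100011 ⊕ 0b10010001 = 0b00110010.

C[1] = 0b11101011, C[2] = 0b00001010, C[3] = 0b00110010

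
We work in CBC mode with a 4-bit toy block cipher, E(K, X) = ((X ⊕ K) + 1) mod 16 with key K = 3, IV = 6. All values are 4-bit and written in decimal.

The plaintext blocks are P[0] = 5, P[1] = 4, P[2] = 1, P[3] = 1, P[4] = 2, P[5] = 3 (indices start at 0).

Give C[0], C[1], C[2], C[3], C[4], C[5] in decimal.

CBC encryption: C_i = E(K, P_i ⊕ C_{i−1}), with C_{−1} = IV.
C[0]: P[0] ⊕ 6 = 3; E(K, 3) = 1.
C[1]: P[1] ⊕ 1 = 5; E(K, 5) = 7.
C[2]: P[2] ⊕ 7 = 6; E(K, 6) = 6.
C[3]: P[3] ⊕ 6 = 7; E(K, 7) = 5.
C[4]: P[4] ⊕ 5 = 7; E(K, 7) = 5.
C[5]: P[5] ⊕ 5 = 6; E(K, 6) = 6.

C[0] = 1, C[1] = 7, C[2] = 6, C[3] = 5, C[4] = 5, C[5] = 6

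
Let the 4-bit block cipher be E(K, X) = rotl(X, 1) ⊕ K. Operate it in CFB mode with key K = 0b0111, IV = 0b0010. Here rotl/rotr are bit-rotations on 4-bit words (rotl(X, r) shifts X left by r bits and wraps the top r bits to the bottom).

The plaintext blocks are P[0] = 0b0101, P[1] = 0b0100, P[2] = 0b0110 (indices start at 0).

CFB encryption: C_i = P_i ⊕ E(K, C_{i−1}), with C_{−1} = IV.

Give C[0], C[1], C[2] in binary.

C[0] = 0b0110, C[1] = 0b1111, C[2] = 0b1110

C[0]: E(K, 0b0010) = 0b0011; 0b0101 ⊕ 0b0011 = 0b0110.
C[1]: E(K, 0b0110) = 0b1011; 0b0100 ⊕ 0b1011 = 0b1111.
C[2]: E(K, 0b1111) = 0b1000; 0b0110 ⊕ 0b1000 = 0b1110.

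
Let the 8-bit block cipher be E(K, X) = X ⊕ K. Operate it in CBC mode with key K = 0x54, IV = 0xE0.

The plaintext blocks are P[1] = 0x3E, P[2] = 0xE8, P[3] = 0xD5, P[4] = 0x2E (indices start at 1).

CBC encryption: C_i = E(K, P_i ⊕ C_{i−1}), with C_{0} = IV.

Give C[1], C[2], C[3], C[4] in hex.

C[1] = 0x8A, C[2] = 0x36, C[3] = 0xB7, C[4] = 0xCD

C[1]: P[1] ⊕ 0xE0 = 0xDE; E(K, 0xDE) = 0x8A.
C[2]: P[2] ⊕ 0x8A = 0x62; E(K, 0x62) = 0x36.
C[3]: P[3] ⊕ 0x36 = 0xE3; E(K, 0xE3) = 0xB7.
C[4]: P[4] ⊕ 0xB7 = 0x99; E(K, 0x99) = 0xCD.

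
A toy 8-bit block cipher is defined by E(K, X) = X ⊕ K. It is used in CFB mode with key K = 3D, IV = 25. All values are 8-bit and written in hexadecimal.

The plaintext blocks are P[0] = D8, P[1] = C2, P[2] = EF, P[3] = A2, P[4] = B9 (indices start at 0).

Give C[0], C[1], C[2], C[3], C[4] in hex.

CFB encryption: C_i = P_i ⊕ E(K, C_{i−1}), with C_{−1} = IV.
C[0]: E(K, 25) = 18; D8 ⊕ 18 = C0.
C[1]: E(K, C0) = FD; C2 ⊕ FD = 3F.
C[2]: E(K, 3F) = 02; EF ⊕ 02 = ED.
C[3]: E(K, ED) = D0; A2 ⊕ D0 = 72.
C[4]: E(K, 72) = 4F; B9 ⊕ 4F = F6.

C[0] = C0, C[1] = 3F, C[2] = ED, C[3] = 72, C[4] = F6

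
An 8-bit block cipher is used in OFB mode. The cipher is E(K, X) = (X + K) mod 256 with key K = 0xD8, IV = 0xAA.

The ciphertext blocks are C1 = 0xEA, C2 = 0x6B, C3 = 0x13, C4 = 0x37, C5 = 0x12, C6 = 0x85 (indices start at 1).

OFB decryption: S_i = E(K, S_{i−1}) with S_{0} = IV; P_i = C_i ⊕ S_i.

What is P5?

P5 = 0xF0

P1: S = E(K, 0xAA) = 0x82; 0xEA ⊕ 0x82 = 0x68.
P2: S = E(K, 0x82) = 0x5A; 0x6B ⊕ 0x5A = 0x31.
P3: S = E(K, 0x5A) = 0x32; 0x13 ⊕ 0x32 = 0x21.
P4: S = E(K, 0x32) = 0x0A; 0x37 ⊕ 0x0A = 0x3D.
P5: S = E(K, 0x0A) = 0xE2; 0x12 ⊕ 0xE2 = 0xF0.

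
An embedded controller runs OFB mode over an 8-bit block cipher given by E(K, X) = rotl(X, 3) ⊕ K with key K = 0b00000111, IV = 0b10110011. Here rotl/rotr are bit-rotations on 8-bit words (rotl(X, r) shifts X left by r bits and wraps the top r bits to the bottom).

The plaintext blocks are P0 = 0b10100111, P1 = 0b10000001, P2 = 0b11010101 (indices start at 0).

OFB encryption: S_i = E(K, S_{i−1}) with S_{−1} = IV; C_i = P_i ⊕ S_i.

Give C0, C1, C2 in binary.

C0 = 0b00111101, C1 = 0b01010010, C2 = 0b01001100

C0: S = E(K, 0b10110011) = 0b10011010; 0b10100111 ⊕ 0b10011010 = 0b00111101.
C1: S = E(K, 0b10011010) = 0b11010011; 0b10000001 ⊕ 0b11010011 = 0b01010010.
C2: S = E(K, 0b11010011) = 0b10011001; 0b11010101 ⊕ 0b10011001 = 0b01001100.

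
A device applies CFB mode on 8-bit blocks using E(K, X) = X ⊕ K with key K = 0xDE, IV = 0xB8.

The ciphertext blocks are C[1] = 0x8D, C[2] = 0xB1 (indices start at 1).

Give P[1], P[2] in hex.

P[1] = 0xEB, P[2] = 0xE2

CFB decryption: P_i = C_i ⊕ E(K, C_{i−1}), with C_{0} = IV.
P[1]: E(K, 0xB8) = 0x66; 0x8D ⊕ 0x66 = 0xEB.
P[2]: E(K, 0x8D) = 0x53; 0xB1 ⊕ 0x53 = 0xE2.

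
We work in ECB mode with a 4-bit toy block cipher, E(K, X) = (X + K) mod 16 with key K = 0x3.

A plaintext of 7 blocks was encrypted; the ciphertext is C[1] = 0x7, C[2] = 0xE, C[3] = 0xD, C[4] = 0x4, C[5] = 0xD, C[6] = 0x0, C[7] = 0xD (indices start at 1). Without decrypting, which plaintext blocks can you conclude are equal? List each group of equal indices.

ECB encrypts each block independently with the same key, so equal ciphertext blocks imply equal plaintext blocks.
C[3] = C[5] = C[7] = 0xD, so P[3] = P[5] = P[7].

P[3] = P[5] = P[7]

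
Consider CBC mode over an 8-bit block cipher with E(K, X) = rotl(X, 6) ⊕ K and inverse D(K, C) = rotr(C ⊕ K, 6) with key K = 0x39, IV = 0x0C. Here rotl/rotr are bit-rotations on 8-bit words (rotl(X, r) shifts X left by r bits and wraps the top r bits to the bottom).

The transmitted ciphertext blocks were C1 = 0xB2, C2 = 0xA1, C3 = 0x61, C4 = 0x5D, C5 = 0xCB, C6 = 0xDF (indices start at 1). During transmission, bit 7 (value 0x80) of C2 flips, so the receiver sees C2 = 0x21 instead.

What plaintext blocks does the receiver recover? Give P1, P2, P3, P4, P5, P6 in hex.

CBC decryption: P_i = D(K, C_i) ⊕ C_{i−1}, with C_{0} = IV.
Only C2 changed, to 0x21. In CBC, a change in C_i garbles P_i and flips the same bit in P_{i+1}. Decrypting the received ciphertext:
P1: D(K, 0xB2) = 0x2E; 0x2E ⊕ 0x0C = 0x22.
P2: D(K, 0x21) = 0x60; 0x60 ⊕ 0xB2 = 0xD2.
P3: D(K, 0x61) = 0x61; 0x61 ⊕ 0x21 = 0x40.
P4: D(K, 0x5D) = 0x91; 0x91 ⊕ 0x61 = 0xF0.
P5: D(K, 0xCB) = 0xCB; 0xCB ⊕ 0x5D = 0x96.
P6: D(K, 0xDF) = 0x9B; 0x9B ⊕ 0xCB = 0x50.
Blocks that differ from the original plaintext: P2, P3.

P1 = 0x22, P2 = 0xD2, P3 = 0x40, P4 = 0xF0, P5 = 0x96, P6 = 0x50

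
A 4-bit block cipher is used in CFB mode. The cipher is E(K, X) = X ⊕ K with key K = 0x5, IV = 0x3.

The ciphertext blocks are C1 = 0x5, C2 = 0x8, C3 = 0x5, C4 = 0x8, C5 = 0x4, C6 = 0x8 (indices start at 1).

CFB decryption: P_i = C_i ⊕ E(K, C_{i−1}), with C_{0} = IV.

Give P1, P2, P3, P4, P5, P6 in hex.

P1: E(K, 0x3) = 0x6; 0x5 ⊕ 0x6 = 0x3.
P2: E(K, 0x5) = 0x0; 0x8 ⊕ 0x0 = 0x8.
P3: E(K, 0x8) = 0xD; 0x5 ⊕ 0xD = 0x8.
P4: E(K, 0x5) = 0x0; 0x8 ⊕ 0x0 = 0x8.
P5: E(K, 0x8) = 0xD; 0x4 ⊕ 0xD = 0x9.
P6: E(K, 0x4) = 0x1; 0x8 ⊕ 0x1 = 0x9.

P1 = 0x3, P2 = 0x8, P3 = 0x8, P4 = 0x8, P5 = 0x9, P6 = 0x9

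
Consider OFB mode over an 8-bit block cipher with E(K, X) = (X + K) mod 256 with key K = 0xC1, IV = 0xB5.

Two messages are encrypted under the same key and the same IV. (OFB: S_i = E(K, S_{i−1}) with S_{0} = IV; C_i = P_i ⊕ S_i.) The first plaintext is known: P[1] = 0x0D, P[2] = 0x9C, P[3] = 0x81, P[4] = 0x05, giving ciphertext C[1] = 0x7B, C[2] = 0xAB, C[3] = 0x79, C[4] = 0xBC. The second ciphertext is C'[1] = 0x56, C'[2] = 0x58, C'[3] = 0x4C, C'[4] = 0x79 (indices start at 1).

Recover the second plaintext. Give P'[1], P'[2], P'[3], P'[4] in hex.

In OFB with a reused IV, both messages share the same keystream S_i, so C_i ⊕ C'_i = P_i ⊕ P'_i and thus P'_i = P_i ⊕ C_i ⊕ C'_i.
P'[1]: 0x0D ⊕ 0x7B ⊕ 0x56 = 0x20.
P'[2]: 0x9C ⊕ 0xAB ⊕ 0x58 = 0x6F.
P'[3]: 0x81 ⊕ 0x79 ⊕ 0x4C = 0xB4.
P'[4]: 0x05 ⊕ 0xBC ⊕ 0x79 = 0xC0.

P'[1] = 0x20, P'[2] = 0x6F, P'[3] = 0xB4, P'[4] = 0xC0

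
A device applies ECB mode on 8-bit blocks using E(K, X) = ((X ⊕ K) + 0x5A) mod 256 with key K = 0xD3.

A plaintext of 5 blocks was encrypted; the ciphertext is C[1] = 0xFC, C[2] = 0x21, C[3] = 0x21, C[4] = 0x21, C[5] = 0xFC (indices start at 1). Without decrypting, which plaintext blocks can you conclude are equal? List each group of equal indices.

P[1] = P[5]; P[2] = P[3] = P[4]

ECB encrypts each block independently with the same key, so equal ciphertext blocks imply equal plaintext blocks.
C[1] = C[5] = 0xFC, so P[1] = P[5].
C[2] = C[3] = C[4] = 0x21, so P[2] = P[3] = P[4].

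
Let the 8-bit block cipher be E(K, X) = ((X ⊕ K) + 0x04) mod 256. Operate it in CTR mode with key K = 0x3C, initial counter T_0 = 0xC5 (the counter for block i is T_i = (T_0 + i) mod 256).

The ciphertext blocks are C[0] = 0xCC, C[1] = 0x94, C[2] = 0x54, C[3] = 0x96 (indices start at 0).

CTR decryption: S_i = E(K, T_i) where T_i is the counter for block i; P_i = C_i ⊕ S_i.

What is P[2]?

P[2]: T = 0xC7, S = E(K, T) = 0xFF; 0x54 ⊕ 0xFF = 0xAB.

P[2] = 0xAB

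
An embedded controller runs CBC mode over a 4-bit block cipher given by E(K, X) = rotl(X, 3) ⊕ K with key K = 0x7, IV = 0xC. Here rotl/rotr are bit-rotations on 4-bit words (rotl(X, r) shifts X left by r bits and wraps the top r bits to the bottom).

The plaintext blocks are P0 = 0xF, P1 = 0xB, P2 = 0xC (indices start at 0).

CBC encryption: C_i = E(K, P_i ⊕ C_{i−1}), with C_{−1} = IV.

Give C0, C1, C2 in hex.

C0: P0 ⊕ 0xC = 0x3; E(K, 0x3) = 0xE.
C1: P1 ⊕ 0xE = 0x5; E(K, 0x5) = 0xD.
C2: P2 ⊕ 0xD = 0x1; E(K, 0x1) = 0xF.

C0 = 0xE, C1 = 0xD, C2 = 0xF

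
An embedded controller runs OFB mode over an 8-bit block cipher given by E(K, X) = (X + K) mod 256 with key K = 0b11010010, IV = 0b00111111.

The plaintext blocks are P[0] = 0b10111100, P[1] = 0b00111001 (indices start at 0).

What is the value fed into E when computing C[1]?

OFB encryption: S_i = E(K, S_{i−1}) with S_{−1} = IV; C_i = P_i ⊕ S_i.
C[0]: S = E(K, 0b00111111) = 0b00010001; 0b10111100 ⊕ 0b00010001 = 0b10101101.
C[1]: S = E(K, 0b00010001) = 0b11100011; 0b00111001 ⊕ 0b11100011 = 0b11011010.
So the input to E for block [1] is 0b00010001.

0b00010001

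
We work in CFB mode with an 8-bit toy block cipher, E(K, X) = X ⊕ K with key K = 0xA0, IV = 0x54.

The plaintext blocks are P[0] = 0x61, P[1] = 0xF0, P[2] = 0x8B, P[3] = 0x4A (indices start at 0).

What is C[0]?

CFB encryption: C_i = P_i ⊕ E(K, C_{i−1}), with C_{−1} = IV.
C[0]: E(K, 0x54) = 0xF4; 0x61 ⊕ 0xF4 = 0x95.

C[0] = 0x95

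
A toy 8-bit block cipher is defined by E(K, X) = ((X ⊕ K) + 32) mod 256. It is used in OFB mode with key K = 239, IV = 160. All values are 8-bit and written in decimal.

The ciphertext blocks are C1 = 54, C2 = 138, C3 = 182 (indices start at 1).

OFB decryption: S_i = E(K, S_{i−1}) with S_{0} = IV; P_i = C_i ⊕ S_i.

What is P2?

P1: S = E(K, 160) = 111; 54 ⊕ 111 = 89.
P2: S = E(K, 111) = 160; 138 ⊕ 160 = 42.

P2 = 42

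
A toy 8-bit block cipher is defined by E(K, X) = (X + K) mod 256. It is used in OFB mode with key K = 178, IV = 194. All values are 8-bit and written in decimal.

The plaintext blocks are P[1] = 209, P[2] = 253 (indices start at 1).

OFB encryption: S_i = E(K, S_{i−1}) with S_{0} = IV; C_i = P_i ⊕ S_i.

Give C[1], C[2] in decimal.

C[1]: S = E(K, 194) = 116; 209 ⊕ 116 = 165.
C[2]: S = E(K, 116) = 38; 253 ⊕ 38 = 219.

C[1] = 165, C[2] = 219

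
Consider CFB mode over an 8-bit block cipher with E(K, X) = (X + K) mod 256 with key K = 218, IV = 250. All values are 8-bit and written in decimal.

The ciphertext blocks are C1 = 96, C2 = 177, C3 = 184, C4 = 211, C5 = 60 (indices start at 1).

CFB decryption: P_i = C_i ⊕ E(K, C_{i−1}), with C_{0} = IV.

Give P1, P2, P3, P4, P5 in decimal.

P1 = 180, P2 = 139, P3 = 51, P4 = 65, P5 = 145

P1: E(K, 250) = 212; 96 ⊕ 212 = 180.
P2: E(K, 96) = 58; 177 ⊕ 58 = 139.
P3: E(K, 177) = 139; 184 ⊕ 139 = 51.
P4: E(K, 184) = 146; 211 ⊕ 146 = 65.
P5: E(K, 211) = 173; 60 ⊕ 173 = 145.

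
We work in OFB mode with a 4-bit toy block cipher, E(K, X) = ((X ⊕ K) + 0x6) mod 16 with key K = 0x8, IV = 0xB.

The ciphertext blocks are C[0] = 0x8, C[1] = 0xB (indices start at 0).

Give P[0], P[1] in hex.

P[0] = 0x1, P[1] = 0xC

OFB decryption: S_i = E(K, S_{i−1}) with S_{−1} = IV; P_i = C_i ⊕ S_i.
P[0]: S = E(K, 0xB) = 0x9; 0x8 ⊕ 0x9 = 0x1.
P[1]: S = E(K, 0x9) = 0x7; 0xB ⊕ 0x7 = 0xC.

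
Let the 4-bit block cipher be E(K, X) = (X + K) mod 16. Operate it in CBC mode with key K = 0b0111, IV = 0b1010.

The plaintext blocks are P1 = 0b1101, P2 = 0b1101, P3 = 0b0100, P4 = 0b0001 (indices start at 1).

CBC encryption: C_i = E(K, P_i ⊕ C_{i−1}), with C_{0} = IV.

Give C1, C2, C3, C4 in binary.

C1 = 0b1110, C2 = 0b1010, C3 = 0b0101, C4 = 0b1011

C1: P1 ⊕ 0b1010 = 0b0111; E(K, 0b0111) = 0b1110.
C2: P2 ⊕ 0b1110 = 0b0011; E(K, 0b0011) = 0b1010.
C3: P3 ⊕ 0b1010 = 0b1110; E(K, 0b1110) = 0b0101.
C4: P4 ⊕ 0b0101 = 0b0100; E(K, 0b0100) = 0b1011.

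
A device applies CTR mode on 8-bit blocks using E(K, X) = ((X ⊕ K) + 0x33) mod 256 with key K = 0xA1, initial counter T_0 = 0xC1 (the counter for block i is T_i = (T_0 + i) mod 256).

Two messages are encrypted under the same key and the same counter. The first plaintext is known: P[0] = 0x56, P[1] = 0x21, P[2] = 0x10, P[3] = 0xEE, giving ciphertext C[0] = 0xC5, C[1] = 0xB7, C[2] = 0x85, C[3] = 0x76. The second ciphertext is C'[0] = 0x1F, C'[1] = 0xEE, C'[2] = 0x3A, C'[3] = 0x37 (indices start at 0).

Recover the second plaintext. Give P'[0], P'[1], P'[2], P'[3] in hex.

In CTR with a reused counter, both messages share the same keystream S_i, so C_i ⊕ C'_i = P_i ⊕ P'_i and thus P'_i = P_i ⊕ C_i ⊕ C'_i.
P'[0]: 0x56 ⊕ 0xC5 ⊕ 0x1F = 0x8C.
P'[1]: 0x21 ⊕ 0xB7 ⊕ 0xEE = 0x78.
P'[2]: 0x10 ⊕ 0x85 ⊕ 0x3A = 0xAF.
P'[3]: 0xEE ⊕ 0x76 ⊕ 0x37 = 0xAF.

P'[0] = 0x8C, P'[1] = 0x78, P'[2] = 0xAF, P'[3] = 0xAF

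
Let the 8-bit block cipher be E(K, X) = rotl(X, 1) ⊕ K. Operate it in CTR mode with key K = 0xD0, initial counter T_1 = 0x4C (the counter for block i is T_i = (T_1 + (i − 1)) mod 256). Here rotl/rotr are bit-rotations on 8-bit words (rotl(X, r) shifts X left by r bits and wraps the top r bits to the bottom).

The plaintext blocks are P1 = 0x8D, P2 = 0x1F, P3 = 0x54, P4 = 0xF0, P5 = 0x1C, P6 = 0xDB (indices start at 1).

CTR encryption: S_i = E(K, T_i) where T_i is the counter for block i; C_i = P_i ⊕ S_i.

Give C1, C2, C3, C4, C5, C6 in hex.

C1: T = 0x4C, S = E(K, T) = 0x48; 0x8D ⊕ 0x48 = 0xC5.
C2: T = 0x4D, S = E(K, T) = 0x4A; 0x1F ⊕ 0x4A = 0x55.
C3: T = 0x4E, S = E(K, T) = 0x4C; 0x54 ⊕ 0x4C = 0x18.
C4: T = 0x4F, S = E(K, T) = 0x4E; 0xF0 ⊕ 0x4E = 0xBE.
C5: T = 0x50, S = E(K, T) = 0x70; 0x1C ⊕ 0x70 = 0x6C.
C6: T = 0x51, S = E(K, T) = 0x72; 0xDB ⊕ 0x72 = 0xA9.

C1 = 0xC5, C2 = 0x55, C3 = 0x18, C4 = 0xBE, C5 = 0x6C, C6 = 0xA9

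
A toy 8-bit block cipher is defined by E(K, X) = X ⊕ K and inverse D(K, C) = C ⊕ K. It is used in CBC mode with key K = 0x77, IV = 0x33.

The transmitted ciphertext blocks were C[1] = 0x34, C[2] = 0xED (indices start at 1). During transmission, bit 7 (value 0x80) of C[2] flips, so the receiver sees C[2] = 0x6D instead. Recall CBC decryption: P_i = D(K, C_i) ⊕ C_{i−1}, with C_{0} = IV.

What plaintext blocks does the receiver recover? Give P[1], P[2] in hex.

P[1] = 0x70, P[2] = 0x2E

Only C[2] changed, to 0x6D. In CBC, a change in C_i garbles P_i and flips the same bit in P_{i+1}. Decrypting the received ciphertext:
P[1]: D(K, 0x34) = 0x43; 0x43 ⊕ 0x33 = 0x70.
P[2]: D(K, 0x6D) = 0x1A; 0x1A ⊕ 0x34 = 0x2E.
Blocks that differ from the original plaintext: P[2].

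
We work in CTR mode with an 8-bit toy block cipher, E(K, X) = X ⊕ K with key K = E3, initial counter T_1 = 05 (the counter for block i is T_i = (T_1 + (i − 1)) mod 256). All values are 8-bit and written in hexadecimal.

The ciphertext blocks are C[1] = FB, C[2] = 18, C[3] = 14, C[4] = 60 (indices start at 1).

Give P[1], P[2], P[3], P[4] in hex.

CTR decryption: S_i = E(K, T_i) where T_i is the counter for block i; P_i = C_i ⊕ S_i.
P[1]: T = 05, S = E(K, T) = E6; FB ⊕ E6 = 1D.
P[2]: T = 06, S = E(K, T) = E5; 18 ⊕ E5 = FD.
P[3]: T = 07, S = E(K, T) = E4; 14 ⊕ E4 = F0.
P[4]: T = 08, S = E(K, T) = EB; 60 ⊕ EB = 8B.

P[1] = 1D, P[2] = FD, P[3] = F0, P[4] = 8B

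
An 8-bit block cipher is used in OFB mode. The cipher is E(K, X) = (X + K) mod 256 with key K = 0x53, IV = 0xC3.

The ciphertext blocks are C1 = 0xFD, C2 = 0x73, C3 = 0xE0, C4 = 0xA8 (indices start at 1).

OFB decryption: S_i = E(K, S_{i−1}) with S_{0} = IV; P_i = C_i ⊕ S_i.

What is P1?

P1: S = E(K, 0xC3) = 0x16; 0xFD ⊕ 0x16 = 0xEB.

P1 = 0xEB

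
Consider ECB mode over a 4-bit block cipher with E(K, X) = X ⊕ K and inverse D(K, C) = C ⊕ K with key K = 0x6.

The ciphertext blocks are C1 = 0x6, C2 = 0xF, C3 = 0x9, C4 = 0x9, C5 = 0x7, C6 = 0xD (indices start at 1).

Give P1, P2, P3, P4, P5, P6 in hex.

ECB decryption: P_i = D(K, C_i).
P1: D(K, 0x6) = 0x0.
P2: D(K, 0xF) = 0x9.
P3: D(K, 0x9) = 0xF.
P4: D(K, 0x9) = 0xF.
P5: D(K, 0x7) = 0x1.
P6: D(K, 0xD) = 0xB.

P1 = 0x0, P2 = 0x9, P3 = 0xF, P4 = 0xF, P5 = 0x1, P6 = 0xB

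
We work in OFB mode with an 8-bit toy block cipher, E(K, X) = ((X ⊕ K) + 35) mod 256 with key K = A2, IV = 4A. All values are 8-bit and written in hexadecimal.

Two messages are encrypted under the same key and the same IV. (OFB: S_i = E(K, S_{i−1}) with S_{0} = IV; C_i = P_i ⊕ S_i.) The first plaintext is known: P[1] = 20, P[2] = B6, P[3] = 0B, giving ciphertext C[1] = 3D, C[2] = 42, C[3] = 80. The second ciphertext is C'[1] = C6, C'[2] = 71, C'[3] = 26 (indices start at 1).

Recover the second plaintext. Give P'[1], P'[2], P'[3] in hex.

In OFB with a reused IV, both messages share the same keystream S_i, so C_i ⊕ C'_i = P_i ⊕ P'_i and thus P'_i = P_i ⊕ C_i ⊕ C'_i.
P'[1]: 20 ⊕ 3D ⊕ C6 = DB.
P'[2]: B6 ⊕ 42 ⊕ 71 = 85.
P'[3]: 0B ⊕ 80 ⊕ 26 = AD.

P'[1] = DB, P'[2] = 85, P'[3] = AD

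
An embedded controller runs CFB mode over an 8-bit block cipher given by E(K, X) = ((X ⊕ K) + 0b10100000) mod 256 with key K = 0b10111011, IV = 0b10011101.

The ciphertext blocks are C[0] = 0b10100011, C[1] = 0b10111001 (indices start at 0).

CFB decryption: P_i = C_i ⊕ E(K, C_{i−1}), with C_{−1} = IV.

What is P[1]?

P[1]: E(K, 0b10100011) = 0b10111000; 0b10111001 ⊕ 0b10111000 = 0b00000001.

P[1] = 0b00000001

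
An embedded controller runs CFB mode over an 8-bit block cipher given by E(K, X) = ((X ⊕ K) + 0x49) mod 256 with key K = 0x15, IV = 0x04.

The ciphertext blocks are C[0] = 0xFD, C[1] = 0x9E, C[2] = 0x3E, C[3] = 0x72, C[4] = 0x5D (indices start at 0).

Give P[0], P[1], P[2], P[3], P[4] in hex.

CFB decryption: P_i = C_i ⊕ E(K, C_{i−1}), with C_{−1} = IV.
P[0]: E(K, 0x04) = 0x5A; 0xFD ⊕ 0x5A = 0xA7.
P[1]: E(K, 0xFD) = 0x31; 0x9E ⊕ 0x31 = 0xAF.
P[2]: E(K, 0x9E) = 0xD4; 0x3E ⊕ 0xD4 = 0xEA.
P[3]: E(K, 0x3E) = 0x74; 0x72 ⊕ 0x74 = 0x06.
P[4]: E(K, 0x72) = 0xB0; 0x5D ⊕ 0xB0 = 0xED.

P[0] = 0xA7, P[1] = 0xAF, P[2] = 0xEA, P[3] = 0x06, P[4] = 0xED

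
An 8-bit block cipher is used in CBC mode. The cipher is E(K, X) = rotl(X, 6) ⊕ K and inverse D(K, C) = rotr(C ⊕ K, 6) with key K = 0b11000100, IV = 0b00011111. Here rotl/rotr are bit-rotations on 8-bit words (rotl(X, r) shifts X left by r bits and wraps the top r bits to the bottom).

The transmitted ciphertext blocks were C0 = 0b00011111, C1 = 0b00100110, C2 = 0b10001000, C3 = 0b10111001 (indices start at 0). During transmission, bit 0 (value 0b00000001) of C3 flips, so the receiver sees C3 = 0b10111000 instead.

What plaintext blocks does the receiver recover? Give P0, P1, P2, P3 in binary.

P0 = 0b01110000, P1 = 0b10010100, P2 = 0b00010111, P3 = 0b01111001

CBC decryption: P_i = D(K, C_i) ⊕ C_{i−1}, with C_{−1} = IV.
Only C3 changed, to 0b10111000. In CBC, a change in C_i garbles P_i and flips the same bit in P_{i+1}. Decrypting the received ciphertext:
P0: D(K, 0b00011111) = 0b01101111; 0b01101111 ⊕ 0b00011111 = 0b01110000.
P1: D(K, 0b00100110) = 0b10001011; 0b10001011 ⊕ 0b00011111 = 0b10010100.
P2: D(K, 0b10001000) = 0b00110001; 0b00110001 ⊕ 0b00100110 = 0b00010111.
P3: D(K, 0b10111000) = 0b11110001; 0b11110001 ⊕ 0b10001000 = 0b01111001.
Blocks that differ from the original plaintext: P3.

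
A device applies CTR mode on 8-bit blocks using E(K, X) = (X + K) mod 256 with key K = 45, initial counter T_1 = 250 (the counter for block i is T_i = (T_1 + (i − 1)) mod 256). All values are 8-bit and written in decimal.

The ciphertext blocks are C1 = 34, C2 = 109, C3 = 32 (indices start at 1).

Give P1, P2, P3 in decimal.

CTR decryption: S_i = E(K, T_i) where T_i is the counter for block i; P_i = C_i ⊕ S_i.
P1: T = 250, S = E(K, T) = 39; 34 ⊕ 39 = 5.
P2: T = 251, S = E(K, T) = 40; 109 ⊕ 40 = 69.
P3: T = 252, S = E(K, T) = 41; 32 ⊕ 41 = 9.

P1 = 5, P2 = 69, P3 = 9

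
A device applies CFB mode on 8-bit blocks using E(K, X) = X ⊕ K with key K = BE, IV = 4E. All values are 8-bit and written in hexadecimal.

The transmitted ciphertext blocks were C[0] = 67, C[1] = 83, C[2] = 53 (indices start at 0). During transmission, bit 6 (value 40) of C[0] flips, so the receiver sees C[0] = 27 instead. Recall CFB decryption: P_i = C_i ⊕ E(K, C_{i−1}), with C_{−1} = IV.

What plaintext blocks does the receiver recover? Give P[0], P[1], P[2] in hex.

P[0] = D7, P[1] = 1A, P[2] = 6E

Only C[0] changed, to 27. In CFB, a change in C_i flips the same bit in P_i and garbles P_{i+1}. Decrypting the received ciphertext:
P[0]: E(K, 4E) = F0; 27 ⊕ F0 = D7.
P[1]: E(K, 27) = 99; 83 ⊕ 99 = 1A.
P[2]: E(K, 83) = 3D; 53 ⊕ 3D = 6E.
Blocks that differ from the original plaintext: P[0], P[1].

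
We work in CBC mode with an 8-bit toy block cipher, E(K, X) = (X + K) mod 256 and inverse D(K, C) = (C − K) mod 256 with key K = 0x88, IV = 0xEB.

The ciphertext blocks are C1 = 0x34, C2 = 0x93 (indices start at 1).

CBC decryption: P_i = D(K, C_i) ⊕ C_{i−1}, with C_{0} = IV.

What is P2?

P2: D(K, 0x93) = 0x0B; 0x0B ⊕ 0x34 = 0x3F.

P2 = 0x3F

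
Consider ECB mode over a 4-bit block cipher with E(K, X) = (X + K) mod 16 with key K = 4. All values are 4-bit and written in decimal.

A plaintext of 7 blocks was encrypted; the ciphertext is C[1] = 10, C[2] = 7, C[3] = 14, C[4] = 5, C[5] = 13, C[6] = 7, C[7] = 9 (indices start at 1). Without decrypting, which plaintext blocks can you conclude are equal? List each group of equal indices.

ECB encrypts each block independently with the same key, so equal ciphertext blocks imply equal plaintext blocks.
C[2] = C[6] = 7, so P[2] = P[6].

P[2] = P[6]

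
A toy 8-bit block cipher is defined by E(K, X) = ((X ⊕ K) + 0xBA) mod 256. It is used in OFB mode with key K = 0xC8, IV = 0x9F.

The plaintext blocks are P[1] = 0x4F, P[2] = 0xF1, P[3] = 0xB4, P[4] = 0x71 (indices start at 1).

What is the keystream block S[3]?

OFB encryption: S_i = E(K, S_{i−1}) with S_{0} = IV; C_i = P_i ⊕ S_i.
C[1]: S = E(K, 0x9F) = 0x11; 0x4F ⊕ 0x11 = 0x5E.
C[2]: S = E(K, 0x11) = 0x93; 0xF1 ⊕ 0x93 = 0x62.
C[3]: S = E(K, 0x93) = 0x15; 0xB4 ⊕ 0x15 = 0xA1.
So S[3] = 0x15.

0x15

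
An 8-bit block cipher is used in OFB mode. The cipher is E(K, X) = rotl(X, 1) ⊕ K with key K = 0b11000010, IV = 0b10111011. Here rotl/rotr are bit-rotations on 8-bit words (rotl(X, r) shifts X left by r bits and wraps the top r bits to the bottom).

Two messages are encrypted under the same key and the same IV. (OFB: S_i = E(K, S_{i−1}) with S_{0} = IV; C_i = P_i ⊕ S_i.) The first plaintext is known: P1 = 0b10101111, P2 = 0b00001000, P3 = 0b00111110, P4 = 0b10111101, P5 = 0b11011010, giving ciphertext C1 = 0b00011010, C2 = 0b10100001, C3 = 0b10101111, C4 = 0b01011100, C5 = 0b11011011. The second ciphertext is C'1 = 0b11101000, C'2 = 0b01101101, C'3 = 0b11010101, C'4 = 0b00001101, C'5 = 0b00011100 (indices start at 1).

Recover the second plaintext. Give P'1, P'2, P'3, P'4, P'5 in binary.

In OFB with a reused IV, both messages share the same keystream S_i, so C_i ⊕ C'_i = P_i ⊕ P'_i and thus P'_i = P_i ⊕ C_i ⊕ C'_i.
P'1: 0b10101111 ⊕ 0b00011010 ⊕ 0b11101000 = 0b01011101.
P'2: 0b00001000 ⊕ 0b10100001 ⊕ 0b01101101 = 0b11000100.
P'3: 0b00111110 ⊕ 0b10101111 ⊕ 0b11010101 = 0b01000100.
P'4: 0b10111101 ⊕ 0b01011100 ⊕ 0b00001101 = 0b11101100.
P'5: 0b11011010 ⊕ 0b11011011 ⊕ 0b00011100 = 0b00011101.

P'1 = 0b01011101, P'2 = 0b11000100, P'3 = 0b01000100, P'4 = 0b11101100, P'5 = 0b00011101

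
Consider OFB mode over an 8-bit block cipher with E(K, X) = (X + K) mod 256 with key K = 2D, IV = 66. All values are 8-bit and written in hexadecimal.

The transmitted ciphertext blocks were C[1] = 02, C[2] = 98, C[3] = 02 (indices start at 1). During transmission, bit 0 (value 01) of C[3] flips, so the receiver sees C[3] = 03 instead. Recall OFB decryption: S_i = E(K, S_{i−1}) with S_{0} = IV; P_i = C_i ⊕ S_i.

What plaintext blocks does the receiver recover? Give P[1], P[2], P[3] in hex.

P[1] = 91, P[2] = 58, P[3] = EE

Only C[3] changed, to 03. In OFB, a change in C_i flips the same bit in P_i only; the keystream is unaffected. Decrypting the received ciphertext:
P[1]: S = E(K, 66) = 93; 02 ⊕ 93 = 91.
P[2]: S = E(K, 93) = C0; 98 ⊕ C0 = 58.
P[3]: S = E(K, C0) = ED; 03 ⊕ ED = EE.
Blocks that differ from the original plaintext: P[3].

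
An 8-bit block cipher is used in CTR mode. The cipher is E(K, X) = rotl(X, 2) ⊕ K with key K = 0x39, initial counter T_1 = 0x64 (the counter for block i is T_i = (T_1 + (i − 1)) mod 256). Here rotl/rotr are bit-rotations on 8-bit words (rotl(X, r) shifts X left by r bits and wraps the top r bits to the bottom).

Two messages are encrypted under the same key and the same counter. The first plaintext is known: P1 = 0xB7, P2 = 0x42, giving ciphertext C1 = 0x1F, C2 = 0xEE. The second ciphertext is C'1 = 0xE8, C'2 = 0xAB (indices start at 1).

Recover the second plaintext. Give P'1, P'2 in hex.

P'1 = 0x40, P'2 = 0x07

In CTR with a reused counter, both messages share the same keystream S_i, so C_i ⊕ C'_i = P_i ⊕ P'_i and thus P'_i = P_i ⊕ C_i ⊕ C'_i.
P'1: 0xB7 ⊕ 0x1F ⊕ 0xE8 = 0x40.
P'2: 0x42 ⊕ 0xEE ⊕ 0xAB = 0x07.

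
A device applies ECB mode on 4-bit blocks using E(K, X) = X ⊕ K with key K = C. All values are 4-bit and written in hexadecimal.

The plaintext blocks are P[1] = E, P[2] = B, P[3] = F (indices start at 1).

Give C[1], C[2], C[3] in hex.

C[1] = 2, C[2] = 7, C[3] = 3

ECB encryption: C_i = E(K, P_i).
C[1]: E(K, E) = 2.
C[2]: E(K, B) = 7.
C[3]: E(K, F) = 3.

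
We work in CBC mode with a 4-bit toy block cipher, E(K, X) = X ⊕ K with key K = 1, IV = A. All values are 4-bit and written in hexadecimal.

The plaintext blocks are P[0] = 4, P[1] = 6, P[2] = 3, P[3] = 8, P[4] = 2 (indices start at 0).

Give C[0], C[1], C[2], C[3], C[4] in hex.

CBC encryption: C_i = E(K, P_i ⊕ C_{i−1}), with C_{−1} = IV.
C[0]: P[0] ⊕ A = E; E(K, E) = F.
C[1]: P[1] ⊕ F = 9; E(K, 9) = 8.
C[2]: P[2] ⊕ 8 = B; E(K, B) = A.
C[3]: P[3] ⊕ A = 2; E(K, 2) = 3.
C[4]: P[4] ⊕ 3 = 1; E(K, 1) = 0.

C[0] = F, C[1] = 8, C[2] = A, C[3] = 3, C[4] = 0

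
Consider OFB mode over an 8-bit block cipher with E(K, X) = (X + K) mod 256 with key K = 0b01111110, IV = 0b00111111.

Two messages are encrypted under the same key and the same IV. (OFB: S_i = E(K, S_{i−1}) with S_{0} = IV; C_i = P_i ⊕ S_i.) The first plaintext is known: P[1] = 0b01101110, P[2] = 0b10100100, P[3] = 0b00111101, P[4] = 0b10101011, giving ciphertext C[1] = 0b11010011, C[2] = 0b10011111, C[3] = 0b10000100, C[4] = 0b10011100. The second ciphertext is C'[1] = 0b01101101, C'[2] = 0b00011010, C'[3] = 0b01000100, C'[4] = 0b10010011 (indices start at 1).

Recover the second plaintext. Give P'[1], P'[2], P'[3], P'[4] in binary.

P'[1] = 0b11010000, P'[2] = 0b00100001, P'[3] = 0b11111101, P'[4] = 0b10100100

In OFB with a reused IV, both messages share the same keystream S_i, so C_i ⊕ C'_i = P_i ⊕ P'_i and thus P'_i = P_i ⊕ C_i ⊕ C'_i.
P'[1]: 0b01101110 ⊕ 0b11010011 ⊕ 0b01101101 = 0b11010000.
P'[2]: 0b10100100 ⊕ 0b10011111 ⊕ 0b00011010 = 0b00100001.
P'[3]: 0b00111101 ⊕ 0b10000100 ⊕ 0b01000100 = 0b11111101.
P'[4]: 0b10101011 ⊕ 0b10011100 ⊕ 0b10010011 = 0b10100100.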